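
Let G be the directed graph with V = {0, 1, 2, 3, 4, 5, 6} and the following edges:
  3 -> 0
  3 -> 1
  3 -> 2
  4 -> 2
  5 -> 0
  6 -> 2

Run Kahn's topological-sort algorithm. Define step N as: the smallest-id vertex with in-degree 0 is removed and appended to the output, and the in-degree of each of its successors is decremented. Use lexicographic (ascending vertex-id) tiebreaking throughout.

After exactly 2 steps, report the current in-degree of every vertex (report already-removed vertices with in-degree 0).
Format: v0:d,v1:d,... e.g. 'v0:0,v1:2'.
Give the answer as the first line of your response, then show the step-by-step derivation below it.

v0:1,v1:0,v2:2,v3:0,v4:0,v5:0,v6:0

step 1: output 3; order=[3]; indeg=(1,0,2,0,0,0,0)
step 2: output 1; order=[3,1]; indeg=(1,0,2,0,0,0,0)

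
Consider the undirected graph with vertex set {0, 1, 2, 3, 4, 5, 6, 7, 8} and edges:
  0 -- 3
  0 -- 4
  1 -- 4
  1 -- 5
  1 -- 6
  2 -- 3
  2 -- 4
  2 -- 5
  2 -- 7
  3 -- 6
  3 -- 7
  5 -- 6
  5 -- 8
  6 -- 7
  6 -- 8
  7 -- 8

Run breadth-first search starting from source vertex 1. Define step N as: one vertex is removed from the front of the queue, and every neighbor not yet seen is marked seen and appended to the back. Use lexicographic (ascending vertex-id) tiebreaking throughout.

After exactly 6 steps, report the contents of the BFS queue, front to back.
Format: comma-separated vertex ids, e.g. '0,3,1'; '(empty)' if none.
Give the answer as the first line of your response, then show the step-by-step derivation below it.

8,3,7

step 1: dequeue 1; queue=[4,5,6]; order=1
step 2: dequeue 4; queue=[5,6,0,2]; order=1,4
step 3: dequeue 5; queue=[6,0,2,8]; order=1,4,5
step 4: dequeue 6; queue=[0,2,8,3,7]; order=1,4,5,6
step 5: dequeue 0; queue=[2,8,3,7]; order=1,4,5,6,0
step 6: dequeue 2; queue=[8,3,7]; order=1,4,5,6,0,2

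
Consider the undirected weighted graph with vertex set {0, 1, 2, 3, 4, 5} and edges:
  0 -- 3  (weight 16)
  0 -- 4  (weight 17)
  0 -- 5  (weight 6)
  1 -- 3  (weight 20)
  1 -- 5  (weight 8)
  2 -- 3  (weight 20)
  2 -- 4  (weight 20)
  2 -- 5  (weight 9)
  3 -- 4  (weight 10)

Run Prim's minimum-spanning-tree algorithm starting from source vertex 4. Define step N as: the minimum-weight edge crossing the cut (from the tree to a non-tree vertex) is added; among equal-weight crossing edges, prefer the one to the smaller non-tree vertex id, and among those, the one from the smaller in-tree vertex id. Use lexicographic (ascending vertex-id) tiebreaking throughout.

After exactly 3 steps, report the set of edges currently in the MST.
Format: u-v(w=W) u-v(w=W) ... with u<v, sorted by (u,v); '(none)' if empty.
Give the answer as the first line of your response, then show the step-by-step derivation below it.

0-3(w=16) 0-5(w=6) 3-4(w=10)

step 1: add edge 3-4 (w=10); MST = {3-4(w=10)}
step 2: add edge 0-3 (w=16); MST = {0-3(w=16) 3-4(w=10)}
step 3: add edge 0-5 (w=6); MST = {0-3(w=16) 0-5(w=6) 3-4(w=10)}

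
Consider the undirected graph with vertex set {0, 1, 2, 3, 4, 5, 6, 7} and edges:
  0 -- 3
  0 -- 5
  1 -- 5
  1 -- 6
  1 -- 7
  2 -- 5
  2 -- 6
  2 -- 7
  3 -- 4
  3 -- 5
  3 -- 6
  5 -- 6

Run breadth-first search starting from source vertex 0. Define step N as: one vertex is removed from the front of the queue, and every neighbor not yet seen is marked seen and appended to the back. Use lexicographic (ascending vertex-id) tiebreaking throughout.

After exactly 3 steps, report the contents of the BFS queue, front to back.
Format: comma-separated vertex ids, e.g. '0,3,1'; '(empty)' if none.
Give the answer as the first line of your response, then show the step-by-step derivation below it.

4,6,1,2

step 1: dequeue 0; queue=[3,5]; order=0
step 2: dequeue 3; queue=[5,4,6]; order=0,3
step 3: dequeue 5; queue=[4,6,1,2]; order=0,3,5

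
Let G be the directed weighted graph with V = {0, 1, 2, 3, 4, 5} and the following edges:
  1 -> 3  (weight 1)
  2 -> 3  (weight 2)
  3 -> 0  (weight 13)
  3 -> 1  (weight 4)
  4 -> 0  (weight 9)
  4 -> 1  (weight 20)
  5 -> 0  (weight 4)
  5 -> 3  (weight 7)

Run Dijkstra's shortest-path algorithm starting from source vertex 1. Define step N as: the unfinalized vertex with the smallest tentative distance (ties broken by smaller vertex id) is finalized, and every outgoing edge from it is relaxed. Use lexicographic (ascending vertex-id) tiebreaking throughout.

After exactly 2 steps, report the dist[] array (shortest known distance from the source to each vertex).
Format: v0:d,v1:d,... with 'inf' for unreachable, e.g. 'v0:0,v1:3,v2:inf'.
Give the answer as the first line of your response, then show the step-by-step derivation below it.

v0:14,v1:0,v2:inf,v3:1,v4:inf,v5:inf

step 1: dist = v0:inf,v1:0,v2:inf,v3:1,v4:inf,v5:inf
step 2: dist = v0:14,v1:0,v2:inf,v3:1,v4:inf,v5:inf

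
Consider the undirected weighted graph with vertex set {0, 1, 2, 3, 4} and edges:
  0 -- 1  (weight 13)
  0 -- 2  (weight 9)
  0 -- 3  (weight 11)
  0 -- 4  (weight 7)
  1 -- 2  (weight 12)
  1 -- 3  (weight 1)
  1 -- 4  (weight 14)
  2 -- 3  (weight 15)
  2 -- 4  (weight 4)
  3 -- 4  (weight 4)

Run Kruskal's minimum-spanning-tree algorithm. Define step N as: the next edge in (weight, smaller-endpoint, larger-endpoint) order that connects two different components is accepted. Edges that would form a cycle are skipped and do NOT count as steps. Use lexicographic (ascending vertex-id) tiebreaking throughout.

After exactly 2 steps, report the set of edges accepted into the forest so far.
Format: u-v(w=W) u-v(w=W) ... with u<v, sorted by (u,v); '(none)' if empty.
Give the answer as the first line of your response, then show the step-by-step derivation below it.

1-3(w=1) 2-4(w=4)

step 1: add edge 1-3 (w=1); MST = {1-3(w=1)}
step 2: add edge 2-4 (w=4); MST = {1-3(w=1) 2-4(w=4)}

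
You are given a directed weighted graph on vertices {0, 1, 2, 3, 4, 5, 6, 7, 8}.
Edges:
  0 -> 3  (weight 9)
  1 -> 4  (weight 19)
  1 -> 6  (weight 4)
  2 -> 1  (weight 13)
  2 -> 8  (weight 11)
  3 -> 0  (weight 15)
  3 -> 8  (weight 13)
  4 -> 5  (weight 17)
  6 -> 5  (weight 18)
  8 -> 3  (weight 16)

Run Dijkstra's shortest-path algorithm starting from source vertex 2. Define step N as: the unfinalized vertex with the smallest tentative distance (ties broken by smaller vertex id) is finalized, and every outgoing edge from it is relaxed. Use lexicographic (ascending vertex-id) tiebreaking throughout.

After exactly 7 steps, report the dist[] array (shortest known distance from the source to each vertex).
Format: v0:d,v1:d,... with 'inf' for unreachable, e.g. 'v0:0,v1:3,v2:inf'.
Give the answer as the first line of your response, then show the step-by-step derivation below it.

v0:42,v1:13,v2:0,v3:27,v4:32,v5:35,v6:17,v7:inf,v8:11

step 1: dist = v0:inf,v1:13,v2:0,v3:inf,v4:inf,v5:inf,v6:inf,v7:inf,v8:11
step 2: dist = v0:inf,v1:13,v2:0,v3:27,v4:inf,v5:inf,v6:inf,v7:inf,v8:11
step 3: dist = v0:inf,v1:13,v2:0,v3:27,v4:32,v5:inf,v6:17,v7:inf,v8:11
step 4: dist = v0:inf,v1:13,v2:0,v3:27,v4:32,v5:35,v6:17,v7:inf,v8:11
step 5: dist = v0:42,v1:13,v2:0,v3:27,v4:32,v5:35,v6:17,v7:inf,v8:11
step 6: dist = v0:42,v1:13,v2:0,v3:27,v4:32,v5:35,v6:17,v7:inf,v8:11
step 7: dist = v0:42,v1:13,v2:0,v3:27,v4:32,v5:35,v6:17,v7:inf,v8:11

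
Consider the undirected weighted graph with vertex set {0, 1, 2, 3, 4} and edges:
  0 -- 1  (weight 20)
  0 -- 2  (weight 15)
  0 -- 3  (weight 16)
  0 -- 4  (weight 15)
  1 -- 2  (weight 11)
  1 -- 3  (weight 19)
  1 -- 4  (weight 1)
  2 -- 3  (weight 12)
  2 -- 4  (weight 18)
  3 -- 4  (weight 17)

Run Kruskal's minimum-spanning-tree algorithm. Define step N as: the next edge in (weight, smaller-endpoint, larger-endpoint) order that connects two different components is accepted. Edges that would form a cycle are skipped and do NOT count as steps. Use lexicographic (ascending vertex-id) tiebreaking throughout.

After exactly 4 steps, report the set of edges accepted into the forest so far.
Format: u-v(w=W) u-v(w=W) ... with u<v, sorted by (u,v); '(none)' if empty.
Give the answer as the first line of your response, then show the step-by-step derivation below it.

0-2(w=15) 1-2(w=11) 1-4(w=1) 2-3(w=12)

step 1: add edge 1-4 (w=1); MST = {1-4(w=1)}
step 2: add edge 1-2 (w=11); MST = {1-2(w=11) 1-4(w=1)}
step 3: add edge 2-3 (w=12); MST = {1-2(w=11) 1-4(w=1) 2-3(w=12)}
step 4: add edge 0-2 (w=15); MST = {0-2(w=15) 1-2(w=11) 1-4(w=1) 2-3(w=12)}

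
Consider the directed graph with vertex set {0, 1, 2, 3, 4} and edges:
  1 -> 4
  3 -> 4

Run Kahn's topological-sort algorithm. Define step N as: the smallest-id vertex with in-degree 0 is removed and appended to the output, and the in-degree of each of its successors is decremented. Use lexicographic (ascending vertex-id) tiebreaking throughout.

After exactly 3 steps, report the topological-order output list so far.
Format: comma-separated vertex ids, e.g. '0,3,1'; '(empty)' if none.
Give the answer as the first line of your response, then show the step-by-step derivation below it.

0,1,2

step 1: output 0; order=[0]; indeg=(0,0,0,0,2)
step 2: output 1; order=[0,1]; indeg=(0,0,0,0,1)
step 3: output 2; order=[0,1,2]; indeg=(0,0,0,0,1)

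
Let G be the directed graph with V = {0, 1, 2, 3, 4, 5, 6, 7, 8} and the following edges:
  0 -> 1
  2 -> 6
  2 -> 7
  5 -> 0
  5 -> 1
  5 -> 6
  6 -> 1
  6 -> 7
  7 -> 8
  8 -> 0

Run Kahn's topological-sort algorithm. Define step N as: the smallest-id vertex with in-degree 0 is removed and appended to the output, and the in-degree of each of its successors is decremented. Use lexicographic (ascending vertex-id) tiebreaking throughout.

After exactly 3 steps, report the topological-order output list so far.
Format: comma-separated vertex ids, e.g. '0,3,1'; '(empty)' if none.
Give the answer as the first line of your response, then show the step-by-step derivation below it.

2,3,4

step 1: output 2; order=[2]; indeg=(2,3,0,0,0,0,1,1,1)
step 2: output 3; order=[2,3]; indeg=(2,3,0,0,0,0,1,1,1)
step 3: output 4; order=[2,3,4]; indeg=(2,3,0,0,0,0,1,1,1)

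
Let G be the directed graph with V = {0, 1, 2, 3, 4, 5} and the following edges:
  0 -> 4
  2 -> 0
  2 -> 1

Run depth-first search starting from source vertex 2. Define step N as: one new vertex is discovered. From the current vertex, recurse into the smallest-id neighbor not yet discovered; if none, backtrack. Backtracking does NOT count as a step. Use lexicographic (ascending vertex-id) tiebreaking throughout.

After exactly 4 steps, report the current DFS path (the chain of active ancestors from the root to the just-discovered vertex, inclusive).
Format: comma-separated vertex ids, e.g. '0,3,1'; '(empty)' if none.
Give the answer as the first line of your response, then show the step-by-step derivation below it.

2,1

step 1: discover 2; path=2; order=2
step 2: discover 0; path=2>0; order=2,0
step 3: discover 4; path=2>0>4; order=2,0,4
step 4: discover 1; path=2>1; order=2,0,4,1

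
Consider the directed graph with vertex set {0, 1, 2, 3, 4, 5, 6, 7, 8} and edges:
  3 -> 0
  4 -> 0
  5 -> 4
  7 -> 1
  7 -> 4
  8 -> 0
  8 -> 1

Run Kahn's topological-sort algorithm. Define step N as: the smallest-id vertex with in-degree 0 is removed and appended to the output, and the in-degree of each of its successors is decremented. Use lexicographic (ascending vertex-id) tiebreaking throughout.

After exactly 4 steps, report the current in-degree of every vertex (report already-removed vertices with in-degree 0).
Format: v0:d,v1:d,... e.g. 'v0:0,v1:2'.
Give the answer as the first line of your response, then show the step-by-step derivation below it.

v0:2,v1:2,v2:0,v3:0,v4:1,v5:0,v6:0,v7:0,v8:0

step 1: output 2; order=[2]; indeg=(3,2,0,0,2,0,0,0,0)
step 2: output 3; order=[2,3]; indeg=(2,2,0,0,2,0,0,0,0)
step 3: output 5; order=[2,3,5]; indeg=(2,2,0,0,1,0,0,0,0)
step 4: output 6; order=[2,3,5,6]; indeg=(2,2,0,0,1,0,0,0,0)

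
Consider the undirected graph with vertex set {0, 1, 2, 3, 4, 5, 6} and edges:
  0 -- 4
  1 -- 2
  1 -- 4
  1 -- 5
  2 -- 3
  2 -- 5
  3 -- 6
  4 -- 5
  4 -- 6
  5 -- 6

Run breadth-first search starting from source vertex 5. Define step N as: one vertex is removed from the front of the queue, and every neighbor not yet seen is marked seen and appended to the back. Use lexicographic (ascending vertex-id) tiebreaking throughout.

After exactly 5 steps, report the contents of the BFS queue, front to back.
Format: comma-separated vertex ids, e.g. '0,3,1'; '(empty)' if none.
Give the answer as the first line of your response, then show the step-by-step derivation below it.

3,0

step 1: dequeue 5; queue=[1,2,4,6]; order=5
step 2: dequeue 1; queue=[2,4,6]; order=5,1
step 3: dequeue 2; queue=[4,6,3]; order=5,1,2
step 4: dequeue 4; queue=[6,3,0]; order=5,1,2,4
step 5: dequeue 6; queue=[3,0]; order=5,1,2,4,6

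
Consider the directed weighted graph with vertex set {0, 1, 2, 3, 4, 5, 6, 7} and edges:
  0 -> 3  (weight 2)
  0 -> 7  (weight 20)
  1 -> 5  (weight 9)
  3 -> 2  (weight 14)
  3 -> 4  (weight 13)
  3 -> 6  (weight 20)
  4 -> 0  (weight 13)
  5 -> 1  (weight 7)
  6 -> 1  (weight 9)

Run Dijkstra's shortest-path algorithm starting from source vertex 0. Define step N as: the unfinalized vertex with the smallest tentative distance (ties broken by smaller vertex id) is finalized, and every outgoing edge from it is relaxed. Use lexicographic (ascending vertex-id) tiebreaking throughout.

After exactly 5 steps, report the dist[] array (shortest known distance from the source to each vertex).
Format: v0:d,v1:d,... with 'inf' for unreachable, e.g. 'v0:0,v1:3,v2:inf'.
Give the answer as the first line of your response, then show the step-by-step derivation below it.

v0:0,v1:inf,v2:16,v3:2,v4:15,v5:inf,v6:22,v7:20

step 1: dist = v0:0,v1:inf,v2:inf,v3:2,v4:inf,v5:inf,v6:inf,v7:20
step 2: dist = v0:0,v1:inf,v2:16,v3:2,v4:15,v5:inf,v6:22,v7:20
step 3: dist = v0:0,v1:inf,v2:16,v3:2,v4:15,v5:inf,v6:22,v7:20
step 4: dist = v0:0,v1:inf,v2:16,v3:2,v4:15,v5:inf,v6:22,v7:20
step 5: dist = v0:0,v1:inf,v2:16,v3:2,v4:15,v5:inf,v6:22,v7:20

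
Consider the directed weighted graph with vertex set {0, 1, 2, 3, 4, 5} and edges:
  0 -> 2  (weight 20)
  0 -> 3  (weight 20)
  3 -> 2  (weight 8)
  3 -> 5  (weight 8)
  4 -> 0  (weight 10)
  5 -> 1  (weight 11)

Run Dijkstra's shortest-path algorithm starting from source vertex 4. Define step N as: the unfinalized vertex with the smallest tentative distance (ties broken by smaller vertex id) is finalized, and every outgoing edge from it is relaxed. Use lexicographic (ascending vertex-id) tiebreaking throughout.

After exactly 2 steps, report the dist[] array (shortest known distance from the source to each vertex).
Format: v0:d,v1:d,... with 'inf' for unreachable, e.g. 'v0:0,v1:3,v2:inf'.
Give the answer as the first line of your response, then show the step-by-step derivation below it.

v0:10,v1:inf,v2:30,v3:30,v4:0,v5:inf

step 1: dist = v0:10,v1:inf,v2:inf,v3:inf,v4:0,v5:inf
step 2: dist = v0:10,v1:inf,v2:30,v3:30,v4:0,v5:inf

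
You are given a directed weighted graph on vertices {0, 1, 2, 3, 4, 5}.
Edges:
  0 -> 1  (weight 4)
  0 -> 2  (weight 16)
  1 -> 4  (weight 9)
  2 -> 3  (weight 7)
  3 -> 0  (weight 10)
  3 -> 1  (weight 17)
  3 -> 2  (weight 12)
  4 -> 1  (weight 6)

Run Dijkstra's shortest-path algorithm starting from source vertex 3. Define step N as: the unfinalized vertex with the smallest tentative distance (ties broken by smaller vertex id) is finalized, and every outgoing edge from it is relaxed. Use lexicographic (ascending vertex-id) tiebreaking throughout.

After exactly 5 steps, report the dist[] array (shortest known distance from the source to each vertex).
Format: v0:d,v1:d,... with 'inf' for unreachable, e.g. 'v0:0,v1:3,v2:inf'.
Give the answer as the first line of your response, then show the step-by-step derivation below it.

v0:10,v1:14,v2:12,v3:0,v4:23,v5:inf

step 1: dist = v0:10,v1:17,v2:12,v3:0,v4:inf,v5:inf
step 2: dist = v0:10,v1:14,v2:12,v3:0,v4:inf,v5:inf
step 3: dist = v0:10,v1:14,v2:12,v3:0,v4:inf,v5:inf
step 4: dist = v0:10,v1:14,v2:12,v3:0,v4:23,v5:inf
step 5: dist = v0:10,v1:14,v2:12,v3:0,v4:23,v5:inf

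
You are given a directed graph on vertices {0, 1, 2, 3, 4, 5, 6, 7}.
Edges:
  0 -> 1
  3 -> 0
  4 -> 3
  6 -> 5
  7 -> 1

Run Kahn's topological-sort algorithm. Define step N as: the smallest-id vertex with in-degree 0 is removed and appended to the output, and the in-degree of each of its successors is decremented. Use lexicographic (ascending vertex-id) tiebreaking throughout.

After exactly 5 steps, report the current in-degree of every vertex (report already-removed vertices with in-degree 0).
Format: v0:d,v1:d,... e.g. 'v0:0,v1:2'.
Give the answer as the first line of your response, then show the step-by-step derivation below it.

v0:0,v1:1,v2:0,v3:0,v4:0,v5:0,v6:0,v7:0

step 1: output 2; order=[2]; indeg=(1,2,0,1,0,1,0,0)
step 2: output 4; order=[2,4]; indeg=(1,2,0,0,0,1,0,0)
step 3: output 3; order=[2,4,3]; indeg=(0,2,0,0,0,1,0,0)
step 4: output 0; order=[2,4,3,0]; indeg=(0,1,0,0,0,1,0,0)
step 5: output 6; order=[2,4,3,0,6]; indeg=(0,1,0,0,0,0,0,0)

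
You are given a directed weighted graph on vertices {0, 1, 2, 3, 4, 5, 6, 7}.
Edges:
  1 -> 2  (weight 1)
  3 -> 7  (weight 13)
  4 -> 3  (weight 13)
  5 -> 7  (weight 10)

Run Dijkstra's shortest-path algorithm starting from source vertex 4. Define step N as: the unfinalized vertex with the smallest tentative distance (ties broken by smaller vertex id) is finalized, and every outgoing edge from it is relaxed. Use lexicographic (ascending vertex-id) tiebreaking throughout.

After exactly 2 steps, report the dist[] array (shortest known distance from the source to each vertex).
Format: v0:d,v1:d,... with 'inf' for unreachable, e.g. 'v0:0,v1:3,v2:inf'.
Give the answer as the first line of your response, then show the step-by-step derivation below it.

v0:inf,v1:inf,v2:inf,v3:13,v4:0,v5:inf,v6:inf,v7:26

step 1: dist = v0:inf,v1:inf,v2:inf,v3:13,v4:0,v5:inf,v6:inf,v7:inf
step 2: dist = v0:inf,v1:inf,v2:inf,v3:13,v4:0,v5:inf,v6:inf,v7:26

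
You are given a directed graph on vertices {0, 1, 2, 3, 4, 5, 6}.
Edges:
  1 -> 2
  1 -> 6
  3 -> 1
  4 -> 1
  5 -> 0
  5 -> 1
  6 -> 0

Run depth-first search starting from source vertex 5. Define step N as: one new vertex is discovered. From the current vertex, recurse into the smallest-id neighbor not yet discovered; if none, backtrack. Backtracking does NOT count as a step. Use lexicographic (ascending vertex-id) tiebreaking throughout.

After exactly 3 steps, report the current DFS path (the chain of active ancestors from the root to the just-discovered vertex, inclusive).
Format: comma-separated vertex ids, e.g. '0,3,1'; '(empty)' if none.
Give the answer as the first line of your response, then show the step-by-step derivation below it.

5,1

step 1: discover 5; path=5; order=5
step 2: discover 0; path=5>0; order=5,0
step 3: discover 1; path=5>1; order=5,0,1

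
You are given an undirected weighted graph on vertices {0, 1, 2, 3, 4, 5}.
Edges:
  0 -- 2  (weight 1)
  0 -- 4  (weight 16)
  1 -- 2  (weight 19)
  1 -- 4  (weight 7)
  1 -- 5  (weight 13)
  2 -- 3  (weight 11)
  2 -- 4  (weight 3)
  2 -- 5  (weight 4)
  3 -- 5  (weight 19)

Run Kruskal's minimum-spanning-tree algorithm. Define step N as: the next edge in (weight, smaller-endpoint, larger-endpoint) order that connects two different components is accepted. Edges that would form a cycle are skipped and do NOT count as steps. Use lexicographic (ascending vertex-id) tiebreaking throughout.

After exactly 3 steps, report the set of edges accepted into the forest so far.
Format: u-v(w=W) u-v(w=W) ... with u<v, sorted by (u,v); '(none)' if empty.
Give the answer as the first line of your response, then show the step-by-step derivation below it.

0-2(w=1) 2-4(w=3) 2-5(w=4)

step 1: add edge 0-2 (w=1); MST = {0-2(w=1)}
step 2: add edge 2-4 (w=3); MST = {0-2(w=1) 2-4(w=3)}
step 3: add edge 2-5 (w=4); MST = {0-2(w=1) 2-4(w=3) 2-5(w=4)}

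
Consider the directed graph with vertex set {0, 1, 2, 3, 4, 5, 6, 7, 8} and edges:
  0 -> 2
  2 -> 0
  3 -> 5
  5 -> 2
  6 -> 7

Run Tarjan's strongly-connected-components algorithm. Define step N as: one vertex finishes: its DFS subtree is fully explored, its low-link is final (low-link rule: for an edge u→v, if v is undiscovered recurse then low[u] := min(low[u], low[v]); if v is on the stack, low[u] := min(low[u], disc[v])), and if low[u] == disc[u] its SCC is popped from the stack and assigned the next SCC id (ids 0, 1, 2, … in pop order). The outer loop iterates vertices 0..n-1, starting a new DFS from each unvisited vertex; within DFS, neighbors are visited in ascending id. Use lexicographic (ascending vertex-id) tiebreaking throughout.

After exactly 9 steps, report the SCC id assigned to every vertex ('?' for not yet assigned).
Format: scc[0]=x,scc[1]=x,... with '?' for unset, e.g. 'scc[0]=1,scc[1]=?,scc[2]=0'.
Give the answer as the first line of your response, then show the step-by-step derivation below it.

scc[0]=0,scc[1]=1,scc[2]=0,scc[3]=3,scc[4]=4,scc[5]=2,scc[6]=6,scc[7]=5,scc[8]=7

step 1: low=(low[0]=0,low[1]=?,low[2]=0,low[3]=?,low[4]=?,low[5]=?,low[6]=?,low[7]=?,low[8]=?); scc=(scc[0]=?,scc[1]=?,scc[2]=?,scc[3]=?,scc[4]=?,scc[5]=?,scc[6]=?,scc[7]=?,scc[8]=?)
step 2: low=(low[0]=0,low[1]=?,low[2]=0,low[3]=?,low[4]=?,low[5]=?,low[6]=?,low[7]=?,low[8]=?); scc=(scc[0]=0,scc[1]=?,scc[2]=0,scc[3]=?,scc[4]=?,scc[5]=?,scc[6]=?,scc[7]=?,scc[8]=?)
step 3: low=(low[0]=0,low[1]=2,low[2]=0,low[3]=?,low[4]=?,low[5]=?,low[6]=?,low[7]=?,low[8]=?); scc=(scc[0]=0,scc[1]=1,scc[2]=0,scc[3]=?,scc[4]=?,scc[5]=?,scc[6]=?,scc[7]=?,scc[8]=?)
step 4: low=(low[0]=0,low[1]=2,low[2]=0,low[3]=3,low[4]=?,low[5]=4,low[6]=?,low[7]=?,low[8]=?); scc=(scc[0]=0,scc[1]=1,scc[2]=0,scc[3]=?,scc[4]=?,scc[5]=2,scc[6]=?,scc[7]=?,scc[8]=?)
step 5: low=(low[0]=0,low[1]=2,low[2]=0,low[3]=3,low[4]=?,low[5]=4,low[6]=?,low[7]=?,low[8]=?); scc=(scc[0]=0,scc[1]=1,scc[2]=0,scc[3]=3,scc[4]=?,scc[5]=2,scc[6]=?,scc[7]=?,scc[8]=?)
step 6: low=(low[0]=0,low[1]=2,low[2]=0,low[3]=3,low[4]=5,low[5]=4,low[6]=?,low[7]=?,low[8]=?); scc=(scc[0]=0,scc[1]=1,scc[2]=0,scc[3]=3,scc[4]=4,scc[5]=2,scc[6]=?,scc[7]=?,scc[8]=?)
step 7: low=(low[0]=0,low[1]=2,low[2]=0,low[3]=3,low[4]=5,low[5]=4,low[6]=6,low[7]=7,low[8]=?); scc=(scc[0]=0,scc[1]=1,scc[2]=0,scc[3]=3,scc[4]=4,scc[5]=2,scc[6]=?,scc[7]=5,scc[8]=?)
step 8: low=(low[0]=0,low[1]=2,low[2]=0,low[3]=3,low[4]=5,low[5]=4,low[6]=6,low[7]=7,low[8]=?); scc=(scc[0]=0,scc[1]=1,scc[2]=0,scc[3]=3,scc[4]=4,scc[5]=2,scc[6]=6,scc[7]=5,scc[8]=?)
step 9: low=(low[0]=0,low[1]=2,low[2]=0,low[3]=3,low[4]=5,low[5]=4,low[6]=6,low[7]=7,low[8]=8); scc=(scc[0]=0,scc[1]=1,scc[2]=0,scc[3]=3,scc[4]=4,scc[5]=2,scc[6]=6,scc[7]=5,scc[8]=7)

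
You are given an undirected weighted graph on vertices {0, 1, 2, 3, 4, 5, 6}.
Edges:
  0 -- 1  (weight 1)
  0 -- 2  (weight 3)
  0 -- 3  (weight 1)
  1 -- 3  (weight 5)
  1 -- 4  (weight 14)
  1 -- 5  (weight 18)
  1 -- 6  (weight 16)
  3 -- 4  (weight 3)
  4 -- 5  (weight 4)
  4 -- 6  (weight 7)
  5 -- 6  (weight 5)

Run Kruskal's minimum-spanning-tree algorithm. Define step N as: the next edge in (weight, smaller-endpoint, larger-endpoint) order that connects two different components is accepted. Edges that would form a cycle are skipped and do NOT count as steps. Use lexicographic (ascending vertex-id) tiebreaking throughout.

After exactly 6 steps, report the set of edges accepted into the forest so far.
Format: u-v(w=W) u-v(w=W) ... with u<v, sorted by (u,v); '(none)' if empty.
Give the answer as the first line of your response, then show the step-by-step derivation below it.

0-1(w=1) 0-2(w=3) 0-3(w=1) 3-4(w=3) 4-5(w=4) 5-6(w=5)

step 1: add edge 0-1 (w=1); MST = {0-1(w=1)}
step 2: add edge 0-3 (w=1); MST = {0-1(w=1) 0-3(w=1)}
step 3: add edge 0-2 (w=3); MST = {0-1(w=1) 0-2(w=3) 0-3(w=1)}
step 4: add edge 3-4 (w=3); MST = {0-1(w=1) 0-2(w=3) 0-3(w=1) 3-4(w=3)}
step 5: add edge 4-5 (w=4); MST = {0-1(w=1) 0-2(w=3) 0-3(w=1) 3-4(w=3) 4-5(w=4)}
step 6: add edge 5-6 (w=5); MST = {0-1(w=1) 0-2(w=3) 0-3(w=1) 3-4(w=3) 4-5(w=4) 5-6(w=5)}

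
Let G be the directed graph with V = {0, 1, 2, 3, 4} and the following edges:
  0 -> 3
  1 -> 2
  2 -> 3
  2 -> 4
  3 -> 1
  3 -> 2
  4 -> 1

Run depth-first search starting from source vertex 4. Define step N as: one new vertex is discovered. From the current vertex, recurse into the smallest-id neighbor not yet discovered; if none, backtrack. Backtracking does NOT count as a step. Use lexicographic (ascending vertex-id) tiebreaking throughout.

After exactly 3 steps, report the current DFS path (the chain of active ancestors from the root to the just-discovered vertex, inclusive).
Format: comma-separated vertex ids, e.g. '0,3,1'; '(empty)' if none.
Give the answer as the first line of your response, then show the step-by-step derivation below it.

4,1,2

step 1: discover 4; path=4; order=4
step 2: discover 1; path=4>1; order=4,1
step 3: discover 2; path=4>1>2; order=4,1,2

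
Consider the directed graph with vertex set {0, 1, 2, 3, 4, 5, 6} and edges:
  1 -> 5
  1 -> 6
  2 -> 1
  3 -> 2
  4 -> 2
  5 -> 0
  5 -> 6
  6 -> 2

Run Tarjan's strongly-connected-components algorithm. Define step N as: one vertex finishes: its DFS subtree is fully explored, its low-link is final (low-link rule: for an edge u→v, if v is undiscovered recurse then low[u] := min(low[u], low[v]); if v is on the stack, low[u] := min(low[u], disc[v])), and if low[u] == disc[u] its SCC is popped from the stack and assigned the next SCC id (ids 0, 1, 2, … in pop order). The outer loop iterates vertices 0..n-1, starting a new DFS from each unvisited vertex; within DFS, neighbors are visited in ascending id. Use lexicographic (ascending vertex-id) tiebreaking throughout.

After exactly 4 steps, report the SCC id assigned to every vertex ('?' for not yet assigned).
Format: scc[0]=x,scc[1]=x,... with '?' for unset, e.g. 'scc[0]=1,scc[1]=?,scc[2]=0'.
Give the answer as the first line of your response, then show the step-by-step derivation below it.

scc[0]=0,scc[1]=?,scc[2]=?,scc[3]=?,scc[4]=?,scc[5]=?,scc[6]=?

step 1: low=(low[0]=0,low[1]=?,low[2]=?,low[3]=?,low[4]=?,low[5]=?,low[6]=?); scc=(scc[0]=0,scc[1]=?,scc[2]=?,scc[3]=?,scc[4]=?,scc[5]=?,scc[6]=?)
step 2: low=(low[0]=0,low[1]=1,low[2]=1,low[3]=?,low[4]=?,low[5]=2,low[6]=3); scc=(scc[0]=0,scc[1]=?,scc[2]=?,scc[3]=?,scc[4]=?,scc[5]=?,scc[6]=?)
step 3: low=(low[0]=0,low[1]=1,low[2]=1,low[3]=?,low[4]=?,low[5]=2,low[6]=1); scc=(scc[0]=0,scc[1]=?,scc[2]=?,scc[3]=?,scc[4]=?,scc[5]=?,scc[6]=?)
step 4: low=(low[0]=0,low[1]=1,low[2]=1,low[3]=?,low[4]=?,low[5]=1,low[6]=1); scc=(scc[0]=0,scc[1]=?,scc[2]=?,scc[3]=?,scc[4]=?,scc[5]=?,scc[6]=?)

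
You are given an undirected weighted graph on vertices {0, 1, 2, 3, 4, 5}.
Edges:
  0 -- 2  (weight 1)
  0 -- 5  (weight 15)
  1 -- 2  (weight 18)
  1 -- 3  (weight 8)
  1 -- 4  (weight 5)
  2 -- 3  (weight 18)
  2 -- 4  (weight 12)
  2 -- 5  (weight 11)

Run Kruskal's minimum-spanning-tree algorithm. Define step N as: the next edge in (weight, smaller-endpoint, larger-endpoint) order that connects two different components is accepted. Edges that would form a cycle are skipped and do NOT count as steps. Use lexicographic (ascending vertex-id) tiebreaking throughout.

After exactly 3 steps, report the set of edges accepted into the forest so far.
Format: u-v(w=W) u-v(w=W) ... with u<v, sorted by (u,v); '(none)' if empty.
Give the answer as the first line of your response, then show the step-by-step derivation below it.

0-2(w=1) 1-3(w=8) 1-4(w=5)

step 1: add edge 0-2 (w=1); MST = {0-2(w=1)}
step 2: add edge 1-4 (w=5); MST = {0-2(w=1) 1-4(w=5)}
step 3: add edge 1-3 (w=8); MST = {0-2(w=1) 1-3(w=8) 1-4(w=5)}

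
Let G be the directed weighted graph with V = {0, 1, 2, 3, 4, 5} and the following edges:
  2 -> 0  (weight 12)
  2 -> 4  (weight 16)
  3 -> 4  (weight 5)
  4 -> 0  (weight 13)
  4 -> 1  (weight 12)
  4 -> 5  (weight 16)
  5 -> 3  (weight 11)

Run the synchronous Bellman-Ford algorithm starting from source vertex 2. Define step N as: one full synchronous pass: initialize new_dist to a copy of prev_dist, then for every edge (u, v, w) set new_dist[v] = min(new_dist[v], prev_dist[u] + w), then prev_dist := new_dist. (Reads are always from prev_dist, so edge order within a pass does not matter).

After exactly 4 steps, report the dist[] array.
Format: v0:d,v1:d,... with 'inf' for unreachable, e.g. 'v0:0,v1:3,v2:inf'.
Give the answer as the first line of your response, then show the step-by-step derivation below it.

v0:12,v1:28,v2:0,v3:43,v4:16,v5:32

step 1: dist = v0:12,v1:inf,v2:0,v3:inf,v4:16,v5:inf
step 2: dist = v0:12,v1:28,v2:0,v3:inf,v4:16,v5:32
step 3: dist = v0:12,v1:28,v2:0,v3:43,v4:16,v5:32
step 4: dist = v0:12,v1:28,v2:0,v3:43,v4:16,v5:32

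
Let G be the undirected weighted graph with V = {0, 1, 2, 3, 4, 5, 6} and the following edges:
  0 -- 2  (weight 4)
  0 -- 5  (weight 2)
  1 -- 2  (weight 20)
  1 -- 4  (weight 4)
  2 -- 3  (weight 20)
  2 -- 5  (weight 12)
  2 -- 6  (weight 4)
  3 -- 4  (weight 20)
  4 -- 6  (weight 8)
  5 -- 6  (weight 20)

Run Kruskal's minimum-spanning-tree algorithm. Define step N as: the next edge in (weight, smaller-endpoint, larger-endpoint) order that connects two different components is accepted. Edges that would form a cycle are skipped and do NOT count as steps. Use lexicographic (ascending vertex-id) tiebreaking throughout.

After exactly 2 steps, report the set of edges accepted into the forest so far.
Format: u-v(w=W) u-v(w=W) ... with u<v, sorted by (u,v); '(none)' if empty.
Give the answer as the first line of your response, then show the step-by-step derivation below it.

0-2(w=4) 0-5(w=2)

step 1: add edge 0-5 (w=2); MST = {0-5(w=2)}
step 2: add edge 0-2 (w=4); MST = {0-2(w=4) 0-5(w=2)}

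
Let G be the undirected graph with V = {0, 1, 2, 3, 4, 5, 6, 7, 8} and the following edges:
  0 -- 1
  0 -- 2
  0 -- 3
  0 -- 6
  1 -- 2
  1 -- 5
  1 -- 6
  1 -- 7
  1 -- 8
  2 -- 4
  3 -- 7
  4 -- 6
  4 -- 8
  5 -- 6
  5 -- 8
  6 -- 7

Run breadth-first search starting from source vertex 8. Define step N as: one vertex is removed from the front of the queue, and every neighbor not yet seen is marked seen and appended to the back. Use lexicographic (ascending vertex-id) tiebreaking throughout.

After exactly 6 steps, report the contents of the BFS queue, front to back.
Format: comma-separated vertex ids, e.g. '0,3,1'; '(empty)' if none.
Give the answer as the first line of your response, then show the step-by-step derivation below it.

6,7,3

step 1: dequeue 8; queue=[1,4,5]; order=8
step 2: dequeue 1; queue=[4,5,0,2,6,7]; order=8,1
step 3: dequeue 4; queue=[5,0,2,6,7]; order=8,1,4
step 4: dequeue 5; queue=[0,2,6,7]; order=8,1,4,5
step 5: dequeue 0; queue=[2,6,7,3]; order=8,1,4,5,0
step 6: dequeue 2; queue=[6,7,3]; order=8,1,4,5,0,2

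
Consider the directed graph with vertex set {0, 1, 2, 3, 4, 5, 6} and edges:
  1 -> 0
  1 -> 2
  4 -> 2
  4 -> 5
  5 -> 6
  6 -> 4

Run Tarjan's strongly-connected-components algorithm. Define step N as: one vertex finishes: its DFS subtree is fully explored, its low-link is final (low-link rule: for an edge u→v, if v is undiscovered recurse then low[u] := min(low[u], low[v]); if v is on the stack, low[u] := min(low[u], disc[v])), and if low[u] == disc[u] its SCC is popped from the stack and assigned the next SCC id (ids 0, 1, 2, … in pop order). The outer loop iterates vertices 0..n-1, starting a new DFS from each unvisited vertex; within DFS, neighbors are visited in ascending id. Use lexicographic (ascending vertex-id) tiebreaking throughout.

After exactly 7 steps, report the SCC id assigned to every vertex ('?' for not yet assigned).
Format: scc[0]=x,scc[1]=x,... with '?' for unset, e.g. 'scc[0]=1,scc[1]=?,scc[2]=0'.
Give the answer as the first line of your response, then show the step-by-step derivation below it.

scc[0]=0,scc[1]=2,scc[2]=1,scc[3]=3,scc[4]=4,scc[5]=4,scc[6]=4

step 1: low=(low[0]=0,low[1]=?,low[2]=?,low[3]=?,low[4]=?,low[5]=?,low[6]=?); scc=(scc[0]=0,scc[1]=?,scc[2]=?,scc[3]=?,scc[4]=?,scc[5]=?,scc[6]=?)
step 2: low=(low[0]=0,low[1]=1,low[2]=2,low[3]=?,low[4]=?,low[5]=?,low[6]=?); scc=(scc[0]=0,scc[1]=?,scc[2]=1,scc[3]=?,scc[4]=?,scc[5]=?,scc[6]=?)
step 3: low=(low[0]=0,low[1]=1,low[2]=2,low[3]=?,low[4]=?,low[5]=?,low[6]=?); scc=(scc[0]=0,scc[1]=2,scc[2]=1,scc[3]=?,scc[4]=?,scc[5]=?,scc[6]=?)
step 4: low=(low[0]=0,low[1]=1,low[2]=2,low[3]=3,low[4]=?,low[5]=?,low[6]=?); scc=(scc[0]=0,scc[1]=2,scc[2]=1,scc[3]=3,scc[4]=?,scc[5]=?,scc[6]=?)
step 5: low=(low[0]=0,low[1]=1,low[2]=2,low[3]=3,low[4]=4,low[5]=5,low[6]=4); scc=(scc[0]=0,scc[1]=2,scc[2]=1,scc[3]=3,scc[4]=?,scc[5]=?,scc[6]=?)
step 6: low=(low[0]=0,low[1]=1,low[2]=2,low[3]=3,low[4]=4,low[5]=4,low[6]=4); scc=(scc[0]=0,scc[1]=2,scc[2]=1,scc[3]=3,scc[4]=?,scc[5]=?,scc[6]=?)
step 7: low=(low[0]=0,low[1]=1,low[2]=2,low[3]=3,low[4]=4,low[5]=4,low[6]=4); scc=(scc[0]=0,scc[1]=2,scc[2]=1,scc[3]=3,scc[4]=4,scc[5]=4,scc[6]=4)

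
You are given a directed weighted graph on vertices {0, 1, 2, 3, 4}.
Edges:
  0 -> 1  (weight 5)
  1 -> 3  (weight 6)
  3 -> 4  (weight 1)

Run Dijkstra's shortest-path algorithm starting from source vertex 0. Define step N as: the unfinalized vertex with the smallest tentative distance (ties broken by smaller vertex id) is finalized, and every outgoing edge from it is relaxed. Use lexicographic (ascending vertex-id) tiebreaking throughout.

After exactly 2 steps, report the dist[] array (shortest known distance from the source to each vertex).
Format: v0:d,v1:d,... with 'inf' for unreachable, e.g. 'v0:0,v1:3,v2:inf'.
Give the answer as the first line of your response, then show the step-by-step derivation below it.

v0:0,v1:5,v2:inf,v3:11,v4:inf

step 1: dist = v0:0,v1:5,v2:inf,v3:inf,v4:inf
step 2: dist = v0:0,v1:5,v2:inf,v3:11,v4:inf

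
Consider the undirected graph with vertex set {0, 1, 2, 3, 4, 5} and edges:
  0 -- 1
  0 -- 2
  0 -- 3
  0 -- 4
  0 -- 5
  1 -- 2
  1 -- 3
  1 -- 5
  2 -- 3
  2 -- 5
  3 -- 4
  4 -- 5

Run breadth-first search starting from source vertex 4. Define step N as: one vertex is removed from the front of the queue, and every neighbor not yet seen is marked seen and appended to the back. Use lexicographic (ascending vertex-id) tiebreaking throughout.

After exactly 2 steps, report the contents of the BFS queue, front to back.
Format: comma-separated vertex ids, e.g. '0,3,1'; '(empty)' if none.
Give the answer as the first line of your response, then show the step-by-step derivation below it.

3,5,1,2

step 1: dequeue 4; queue=[0,3,5]; order=4
step 2: dequeue 0; queue=[3,5,1,2]; order=4,0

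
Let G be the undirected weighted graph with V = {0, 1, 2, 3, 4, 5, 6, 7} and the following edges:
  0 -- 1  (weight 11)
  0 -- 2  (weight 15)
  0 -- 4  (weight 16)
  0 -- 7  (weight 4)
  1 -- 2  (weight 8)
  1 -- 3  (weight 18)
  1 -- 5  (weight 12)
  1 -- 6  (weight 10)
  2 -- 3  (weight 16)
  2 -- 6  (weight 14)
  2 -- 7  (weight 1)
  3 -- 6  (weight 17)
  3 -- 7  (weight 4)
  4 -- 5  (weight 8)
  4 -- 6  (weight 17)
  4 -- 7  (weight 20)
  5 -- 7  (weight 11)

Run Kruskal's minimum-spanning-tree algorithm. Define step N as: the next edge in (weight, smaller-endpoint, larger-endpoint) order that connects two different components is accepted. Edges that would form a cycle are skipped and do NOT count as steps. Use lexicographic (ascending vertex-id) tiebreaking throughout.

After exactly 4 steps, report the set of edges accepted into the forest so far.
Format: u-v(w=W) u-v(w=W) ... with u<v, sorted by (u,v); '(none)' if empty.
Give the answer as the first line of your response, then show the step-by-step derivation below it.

0-7(w=4) 1-2(w=8) 2-7(w=1) 3-7(w=4)

step 1: add edge 2-7 (w=1); MST = {2-7(w=1)}
step 2: add edge 0-7 (w=4); MST = {0-7(w=4) 2-7(w=1)}
step 3: add edge 3-7 (w=4); MST = {0-7(w=4) 2-7(w=1) 3-7(w=4)}
step 4: add edge 1-2 (w=8); MST = {0-7(w=4) 1-2(w=8) 2-7(w=1) 3-7(w=4)}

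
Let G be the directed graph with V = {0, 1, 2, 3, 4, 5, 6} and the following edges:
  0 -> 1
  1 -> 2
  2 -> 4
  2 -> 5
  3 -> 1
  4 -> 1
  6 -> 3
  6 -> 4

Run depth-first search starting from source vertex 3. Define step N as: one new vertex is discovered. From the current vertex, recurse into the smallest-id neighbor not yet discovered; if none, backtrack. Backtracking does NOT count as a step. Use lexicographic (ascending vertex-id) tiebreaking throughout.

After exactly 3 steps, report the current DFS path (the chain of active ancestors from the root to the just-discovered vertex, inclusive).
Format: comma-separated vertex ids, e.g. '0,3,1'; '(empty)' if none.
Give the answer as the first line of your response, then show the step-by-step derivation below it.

3,1,2

step 1: discover 3; path=3; order=3
step 2: discover 1; path=3>1; order=3,1
step 3: discover 2; path=3>1>2; order=3,1,2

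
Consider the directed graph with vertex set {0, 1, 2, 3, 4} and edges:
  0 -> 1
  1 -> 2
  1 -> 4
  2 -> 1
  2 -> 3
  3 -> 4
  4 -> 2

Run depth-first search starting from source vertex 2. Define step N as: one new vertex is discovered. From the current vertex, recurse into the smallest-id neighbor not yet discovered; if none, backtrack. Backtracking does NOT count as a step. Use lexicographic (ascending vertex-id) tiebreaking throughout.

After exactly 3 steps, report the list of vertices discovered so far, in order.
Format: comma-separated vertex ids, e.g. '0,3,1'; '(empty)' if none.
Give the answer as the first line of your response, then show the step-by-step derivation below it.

2,1,4

step 1: discover 2; path=2; order=2
step 2: discover 1; path=2>1; order=2,1
step 3: discover 4; path=2>1>4; order=2,1,4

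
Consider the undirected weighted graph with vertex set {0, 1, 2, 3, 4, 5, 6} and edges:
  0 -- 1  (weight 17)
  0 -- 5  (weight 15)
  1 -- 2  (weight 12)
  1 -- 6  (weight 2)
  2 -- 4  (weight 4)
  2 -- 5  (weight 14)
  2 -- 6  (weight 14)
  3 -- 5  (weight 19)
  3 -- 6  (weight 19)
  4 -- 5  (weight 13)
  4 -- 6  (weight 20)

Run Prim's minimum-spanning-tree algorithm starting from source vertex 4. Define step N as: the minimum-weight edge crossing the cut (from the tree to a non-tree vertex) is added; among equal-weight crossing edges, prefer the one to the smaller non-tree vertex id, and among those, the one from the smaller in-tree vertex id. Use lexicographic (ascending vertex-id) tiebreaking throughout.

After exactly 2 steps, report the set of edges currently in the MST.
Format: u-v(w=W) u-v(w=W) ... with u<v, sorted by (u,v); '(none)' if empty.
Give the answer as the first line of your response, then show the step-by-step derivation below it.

1-2(w=12) 2-4(w=4)

step 1: add edge 2-4 (w=4); MST = {2-4(w=4)}
step 2: add edge 1-2 (w=12); MST = {1-2(w=12) 2-4(w=4)}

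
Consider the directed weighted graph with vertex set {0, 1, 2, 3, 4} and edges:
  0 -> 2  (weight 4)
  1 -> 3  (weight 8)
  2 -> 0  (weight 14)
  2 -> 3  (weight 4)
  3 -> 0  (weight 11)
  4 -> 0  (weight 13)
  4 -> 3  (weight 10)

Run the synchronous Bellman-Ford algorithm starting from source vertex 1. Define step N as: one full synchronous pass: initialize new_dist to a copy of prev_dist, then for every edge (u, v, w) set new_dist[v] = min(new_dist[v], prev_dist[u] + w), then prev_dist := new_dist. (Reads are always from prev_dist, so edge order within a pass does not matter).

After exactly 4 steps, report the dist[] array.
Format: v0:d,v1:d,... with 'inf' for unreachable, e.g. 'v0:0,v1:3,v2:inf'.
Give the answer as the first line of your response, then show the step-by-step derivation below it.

v0:19,v1:0,v2:23,v3:8,v4:inf

step 1: dist = v0:inf,v1:0,v2:inf,v3:8,v4:inf
step 2: dist = v0:19,v1:0,v2:inf,v3:8,v4:inf
step 3: dist = v0:19,v1:0,v2:23,v3:8,v4:inf
step 4: dist = v0:19,v1:0,v2:23,v3:8,v4:inf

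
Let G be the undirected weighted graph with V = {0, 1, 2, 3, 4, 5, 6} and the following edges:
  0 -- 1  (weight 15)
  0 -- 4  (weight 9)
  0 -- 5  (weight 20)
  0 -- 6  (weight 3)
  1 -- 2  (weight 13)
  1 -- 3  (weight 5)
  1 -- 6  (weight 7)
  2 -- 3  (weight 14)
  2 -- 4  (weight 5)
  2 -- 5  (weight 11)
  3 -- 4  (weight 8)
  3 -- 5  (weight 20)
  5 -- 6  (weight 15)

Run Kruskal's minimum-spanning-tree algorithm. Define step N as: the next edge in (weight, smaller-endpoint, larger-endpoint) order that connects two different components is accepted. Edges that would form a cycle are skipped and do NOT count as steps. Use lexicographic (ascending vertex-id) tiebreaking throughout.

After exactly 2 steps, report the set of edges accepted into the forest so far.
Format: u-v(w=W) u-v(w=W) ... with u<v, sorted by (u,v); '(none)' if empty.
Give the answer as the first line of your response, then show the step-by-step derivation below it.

0-6(w=3) 1-3(w=5)

step 1: add edge 0-6 (w=3); MST = {0-6(w=3)}
step 2: add edge 1-3 (w=5); MST = {0-6(w=3) 1-3(w=5)}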